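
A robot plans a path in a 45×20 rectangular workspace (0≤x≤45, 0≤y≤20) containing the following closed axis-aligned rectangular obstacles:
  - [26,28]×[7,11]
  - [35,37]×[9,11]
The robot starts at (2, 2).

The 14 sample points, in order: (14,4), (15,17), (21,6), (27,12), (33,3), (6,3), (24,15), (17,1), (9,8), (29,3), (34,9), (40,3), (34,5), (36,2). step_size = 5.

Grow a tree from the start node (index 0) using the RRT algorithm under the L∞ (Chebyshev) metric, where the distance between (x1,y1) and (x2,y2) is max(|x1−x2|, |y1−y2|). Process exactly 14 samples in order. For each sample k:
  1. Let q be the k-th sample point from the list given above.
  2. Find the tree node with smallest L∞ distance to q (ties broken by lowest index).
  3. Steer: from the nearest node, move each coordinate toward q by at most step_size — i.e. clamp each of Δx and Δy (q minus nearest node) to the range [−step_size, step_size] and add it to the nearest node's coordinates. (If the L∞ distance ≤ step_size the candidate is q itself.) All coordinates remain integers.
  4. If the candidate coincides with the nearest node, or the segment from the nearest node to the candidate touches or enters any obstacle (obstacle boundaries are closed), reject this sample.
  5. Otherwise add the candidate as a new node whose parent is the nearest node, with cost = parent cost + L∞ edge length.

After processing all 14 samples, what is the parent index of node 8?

Parent of node 8: 2

1. q=(14,4) nearest=0 d=12 new=(7,4) → add node 1 parent=0 cost=5
2. q=(15,17) nearest=1 d=13 new=(12,9) → add node 2 parent=1 cost=10
3. q=(21,6) nearest=2 d=9 new=(17,6) → add node 3 parent=2 cost=15
4. q=(27,12) nearest=3 d=10 new=(22,11) → add node 4 parent=3 cost=20
5. q=(33,3) nearest=4 d=11 new=(27,6) → blocked by [26,28]×[7,11], reject
6. q=(6,3) nearest=1 d=1 new=(6,3) → add node 5 parent=1 cost=6
7. q=(24,15) nearest=4 d=4 new=(24,15) → add node 6 parent=4 cost=24
8. q=(17,1) nearest=3 d=5 new=(17,1) → add node 7 parent=3 cost=20
9. q=(9,8) nearest=2 d=3 new=(9,8) → add node 8 parent=2 cost=13
10. q=(29,3) nearest=4 d=8 new=(27,6) → blocked by [26,28]×[7,11], reject
11. q=(34,9) nearest=6 d=10 new=(29,10) → blocked by [26,28]×[7,11], reject
12. q=(40,3) nearest=6 d=16 new=(29,10) → blocked by [26,28]×[7,11], reject
13. q=(34,5) nearest=6 d=10 new=(29,10) → blocked by [26,28]×[7,11], reject
14. q=(36,2) nearest=6 d=13 new=(29,10) → blocked by [26,28]×[7,11], reject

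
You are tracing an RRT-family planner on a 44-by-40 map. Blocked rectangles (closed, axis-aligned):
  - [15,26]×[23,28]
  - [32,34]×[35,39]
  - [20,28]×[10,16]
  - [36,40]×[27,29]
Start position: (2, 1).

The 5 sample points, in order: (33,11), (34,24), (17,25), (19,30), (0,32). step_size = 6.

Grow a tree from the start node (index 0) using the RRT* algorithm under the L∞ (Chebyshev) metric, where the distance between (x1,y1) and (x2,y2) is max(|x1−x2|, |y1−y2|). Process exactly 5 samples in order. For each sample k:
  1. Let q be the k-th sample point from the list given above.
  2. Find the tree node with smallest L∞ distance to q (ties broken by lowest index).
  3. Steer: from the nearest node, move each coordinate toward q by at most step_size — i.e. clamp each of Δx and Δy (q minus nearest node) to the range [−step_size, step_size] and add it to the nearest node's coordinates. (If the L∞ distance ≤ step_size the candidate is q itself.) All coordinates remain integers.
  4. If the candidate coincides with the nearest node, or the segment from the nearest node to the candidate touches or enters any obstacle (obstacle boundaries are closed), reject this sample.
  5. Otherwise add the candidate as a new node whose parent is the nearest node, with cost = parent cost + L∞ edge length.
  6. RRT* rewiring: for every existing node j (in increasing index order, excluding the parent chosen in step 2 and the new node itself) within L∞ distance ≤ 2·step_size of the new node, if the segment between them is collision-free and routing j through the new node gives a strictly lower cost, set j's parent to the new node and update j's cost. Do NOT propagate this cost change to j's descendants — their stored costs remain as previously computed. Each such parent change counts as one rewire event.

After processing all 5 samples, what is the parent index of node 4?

Parent of node 4: 3

1. q=(33,11) nearest=0 d=31 new=(8,7) → add node 1 parent=0 cost=6
2. q=(34,24) nearest=1 d=26 new=(14,13) → add node 2 parent=1 cost=12
3. q=(17,25) nearest=2 d=12 new=(17,19) → add node 3 parent=2 cost=18
4. q=(19,30) nearest=3 d=11 new=(19,25) → blocked by [15,26]×[23,28], reject
5. q=(0,32) nearest=3 d=17 new=(11,25) → add node 4 parent=3 cost=24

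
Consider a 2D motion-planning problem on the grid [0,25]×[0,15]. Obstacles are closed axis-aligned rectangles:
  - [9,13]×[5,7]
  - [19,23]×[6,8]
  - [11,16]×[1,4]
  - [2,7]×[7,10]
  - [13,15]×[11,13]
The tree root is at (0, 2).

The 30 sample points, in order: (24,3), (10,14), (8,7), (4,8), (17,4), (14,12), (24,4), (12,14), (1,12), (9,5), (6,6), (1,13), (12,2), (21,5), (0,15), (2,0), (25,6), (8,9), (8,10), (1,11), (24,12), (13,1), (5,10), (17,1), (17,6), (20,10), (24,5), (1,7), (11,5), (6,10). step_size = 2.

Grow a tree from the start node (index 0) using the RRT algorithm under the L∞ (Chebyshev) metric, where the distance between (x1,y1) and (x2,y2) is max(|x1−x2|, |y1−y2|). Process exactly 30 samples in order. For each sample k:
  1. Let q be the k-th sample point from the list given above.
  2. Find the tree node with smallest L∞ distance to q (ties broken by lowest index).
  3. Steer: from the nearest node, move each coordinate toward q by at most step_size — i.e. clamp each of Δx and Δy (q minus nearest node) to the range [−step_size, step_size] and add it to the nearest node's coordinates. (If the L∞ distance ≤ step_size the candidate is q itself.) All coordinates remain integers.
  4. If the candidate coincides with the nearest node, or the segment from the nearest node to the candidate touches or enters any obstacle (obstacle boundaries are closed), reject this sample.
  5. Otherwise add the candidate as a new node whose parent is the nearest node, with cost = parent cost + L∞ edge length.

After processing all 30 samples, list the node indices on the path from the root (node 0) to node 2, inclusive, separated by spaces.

1. q=(24,3) nearest=0 d=24 new=(2,3) → add node 1 parent=0 cost=2
2. q=(10,14) nearest=1 d=11 new=(4,5) → add node 2 parent=1 cost=4
3. q=(8,7) nearest=2 d=4 new=(6,7) → blocked by [2,7]×[7,10], reject
4. q=(4,8) nearest=2 d=3 new=(4,7) → blocked by [2,7]×[7,10], reject
5. q=(17,4) nearest=2 d=13 new=(6,4) → add node 3 parent=2 cost=6
6. q=(14,12) nearest=3 d=8 new=(8,6) → add node 4 parent=3 cost=8
7. q=(24,4) nearest=4 d=16 new=(10,4) → blocked by [9,13]×[5,7], reject
8. q=(12,14) nearest=4 d=8 new=(10,8) → blocked by [9,13]×[5,7], reject
9. q=(1,12) nearest=2 d=7 new=(2,7) → blocked by [2,7]×[7,10], reject
10. q=(9,5) nearest=4 d=1 new=(9,5) → blocked by [9,13]×[5,7], reject
11. q=(6,6) nearest=2 d=2 new=(6,6) → add node 5 parent=2 cost=6
12. q=(1,13) nearest=4 d=7 new=(6,8) → blocked by [2,7]×[7,10], reject
13. q=(12,2) nearest=4 d=4 new=(10,4) → blocked by [9,13]×[5,7], reject
14. q=(21,5) nearest=4 d=13 new=(10,5) → blocked by [9,13]×[5,7], reject
15. q=(0,15) nearest=4 d=9 new=(6,8) → blocked by [2,7]×[7,10], reject
16. q=(2,0) nearest=0 d=2 new=(2,0) → add node 6 parent=0 cost=2
17. q=(25,6) nearest=4 d=17 new=(10,6) → blocked by [9,13]×[5,7], reject
18. q=(8,9) nearest=4 d=3 new=(8,8) → add node 7 parent=4 cost=10
19. q=(8,10) nearest=7 d=2 new=(8,10) → add node 8 parent=7 cost=12
20. q=(1,11) nearest=5 d=5 new=(4,8) → blocked by [2,7]×[7,10], reject
21. q=(24,12) nearest=4 d=16 new=(10,8) → blocked by [9,13]×[5,7], reject
22. q=(13,1) nearest=4 d=5 new=(10,4) → blocked by [9,13]×[5,7], reject
23. q=(5,10) nearest=7 d=3 new=(6,10) → blocked by [2,7]×[7,10], reject
24. q=(17,1) nearest=4 d=9 new=(10,4) → blocked by [9,13]×[5,7], reject
25. q=(17,6) nearest=4 d=9 new=(10,6) → blocked by [9,13]×[5,7], reject
26. q=(20,10) nearest=4 d=12 new=(10,8) → blocked by [9,13]×[5,7], reject
27. q=(24,5) nearest=4 d=16 new=(10,5) → blocked by [9,13]×[5,7], reject
28. q=(1,7) nearest=2 d=3 new=(2,7) → blocked by [2,7]×[7,10], reject
29. q=(11,5) nearest=4 d=3 new=(10,5) → blocked by [9,13]×[5,7], reject
30. q=(6,10) nearest=7 d=2 new=(6,10) → blocked by [2,7]×[7,10], reject

Path: 0 1 2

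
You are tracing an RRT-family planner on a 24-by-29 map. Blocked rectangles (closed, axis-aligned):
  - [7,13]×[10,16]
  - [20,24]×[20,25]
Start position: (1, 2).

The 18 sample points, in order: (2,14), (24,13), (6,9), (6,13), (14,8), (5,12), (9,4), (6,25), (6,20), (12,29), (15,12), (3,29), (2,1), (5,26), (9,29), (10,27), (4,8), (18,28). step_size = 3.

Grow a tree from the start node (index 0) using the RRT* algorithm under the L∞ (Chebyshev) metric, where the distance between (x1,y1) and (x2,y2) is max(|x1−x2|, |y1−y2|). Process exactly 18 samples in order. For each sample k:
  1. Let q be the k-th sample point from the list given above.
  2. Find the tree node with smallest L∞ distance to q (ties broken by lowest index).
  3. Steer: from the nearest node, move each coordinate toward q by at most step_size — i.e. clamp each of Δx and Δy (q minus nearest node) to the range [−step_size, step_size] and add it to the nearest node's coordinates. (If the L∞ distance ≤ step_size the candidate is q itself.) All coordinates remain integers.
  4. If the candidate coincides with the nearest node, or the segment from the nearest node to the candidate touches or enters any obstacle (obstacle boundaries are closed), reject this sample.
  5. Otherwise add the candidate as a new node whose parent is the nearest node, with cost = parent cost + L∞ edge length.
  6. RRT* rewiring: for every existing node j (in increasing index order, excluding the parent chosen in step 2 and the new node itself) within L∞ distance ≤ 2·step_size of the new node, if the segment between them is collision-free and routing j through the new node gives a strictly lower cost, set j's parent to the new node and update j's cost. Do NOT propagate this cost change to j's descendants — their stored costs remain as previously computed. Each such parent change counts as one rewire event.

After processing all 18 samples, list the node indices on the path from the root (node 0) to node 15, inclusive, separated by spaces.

Path: 0 1 2 3 4 8 9 10 11 13 14 15

1. q=(2,14) nearest=0 d=12 new=(2,5) → add node 1 parent=0 cost=3
2. q=(24,13) nearest=1 d=22 new=(5,8) → add node 2 parent=1 cost=6
3. q=(6,9) nearest=2 d=1 new=(6,9) → add node 3 parent=2 cost=7
4. q=(6,13) nearest=3 d=4 new=(6,12) → add node 4 parent=3 cost=10
5. q=(14,8) nearest=3 d=8 new=(9,8) → add node 5 parent=3 cost=10
6. q=(5,12) nearest=4 d=1 new=(5,12) → add node 6 parent=4 cost=11
7. q=(9,4) nearest=2 d=4 new=(8,5) → add node 7 parent=2 cost=9
8. q=(6,25) nearest=4 d=13 new=(6,15) → add node 8 parent=4 cost=13
9. q=(6,20) nearest=8 d=5 new=(6,18) → add node 9 parent=8 cost=16
10. q=(12,29) nearest=9 d=11 new=(9,21) → add node 10 parent=9 cost=19
11. q=(15,12) nearest=5 d=6 new=(12,11) → blocked by [7,13]×[10,16], reject
12. q=(3,29) nearest=10 d=8 new=(6,24) → add node 11 parent=10 cost=22
13. q=(2,1) nearest=0 d=1 new=(2,1) → add node 12 parent=0 cost=1; rewire 7→12 (7<9)
14. q=(5,26) nearest=11 d=2 new=(5,26) → add node 13 parent=11 cost=24
15. q=(9,29) nearest=13 d=4 new=(8,29) → add node 14 parent=13 cost=27
16. q=(10,27) nearest=14 d=2 new=(10,27) → add node 15 parent=14 cost=29
17. q=(4,8) nearest=2 d=1 new=(4,8) → add node 16 parent=2 cost=7
18. q=(18,28) nearest=15 d=8 new=(13,28) → add node 17 parent=15 cost=32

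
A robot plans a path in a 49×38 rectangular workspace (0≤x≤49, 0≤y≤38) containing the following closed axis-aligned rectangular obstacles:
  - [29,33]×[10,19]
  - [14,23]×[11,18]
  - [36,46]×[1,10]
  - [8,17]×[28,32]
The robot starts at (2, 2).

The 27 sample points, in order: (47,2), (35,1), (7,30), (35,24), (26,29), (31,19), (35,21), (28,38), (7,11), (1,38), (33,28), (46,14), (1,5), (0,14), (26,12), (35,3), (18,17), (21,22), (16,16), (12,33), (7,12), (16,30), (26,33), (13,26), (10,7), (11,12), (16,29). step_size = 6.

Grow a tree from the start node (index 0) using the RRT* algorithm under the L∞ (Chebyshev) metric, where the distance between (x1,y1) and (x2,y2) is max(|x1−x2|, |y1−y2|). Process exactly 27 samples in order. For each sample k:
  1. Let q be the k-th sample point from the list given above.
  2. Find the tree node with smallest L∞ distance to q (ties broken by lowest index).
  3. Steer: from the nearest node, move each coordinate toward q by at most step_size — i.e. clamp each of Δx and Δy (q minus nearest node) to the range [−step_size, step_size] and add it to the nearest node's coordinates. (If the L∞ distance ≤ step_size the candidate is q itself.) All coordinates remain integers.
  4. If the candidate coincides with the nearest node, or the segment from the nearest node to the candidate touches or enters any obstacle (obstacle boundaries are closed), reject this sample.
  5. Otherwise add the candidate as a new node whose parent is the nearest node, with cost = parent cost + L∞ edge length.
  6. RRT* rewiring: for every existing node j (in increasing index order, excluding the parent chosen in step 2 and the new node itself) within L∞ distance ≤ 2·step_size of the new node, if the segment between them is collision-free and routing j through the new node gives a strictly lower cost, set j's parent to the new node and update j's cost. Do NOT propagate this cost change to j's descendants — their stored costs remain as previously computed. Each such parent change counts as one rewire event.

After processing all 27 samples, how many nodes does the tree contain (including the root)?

1. q=(47,2) nearest=0 d=45 new=(8,2) → add node 1 parent=0 cost=6
2. q=(35,1) nearest=1 d=27 new=(14,1) → add node 2 parent=1 cost=12
3. q=(7,30) nearest=0 d=28 new=(7,8) → add node 3 parent=0 cost=6
4. q=(35,24) nearest=2 d=23 new=(20,7) → add node 4 parent=2 cost=18
5. q=(26,29) nearest=3 d=21 new=(13,14) → add node 5 parent=3 cost=12
6. q=(31,19) nearest=4 d=12 new=(26,13) → add node 6 parent=4 cost=24
7. q=(35,21) nearest=6 d=9 new=(32,19) → blocked by [29,33]×[10,19], reject
8. q=(28,38) nearest=5 d=24 new=(19,20) → blocked by [14,23]×[11,18], reject
9. q=(7,11) nearest=3 d=3 new=(7,11) → add node 7 parent=3 cost=9
10. q=(1,38) nearest=5 d=24 new=(7,20) → add node 8 parent=5 cost=18
11. q=(33,28) nearest=6 d=15 new=(32,19) → blocked by [29,33]×[10,19], reject
12. q=(46,14) nearest=6 d=20 new=(32,14) → blocked by [29,33]×[10,19], reject
13. q=(1,5) nearest=0 d=3 new=(1,5) → add node 9 parent=0 cost=3
14. q=(0,14) nearest=3 d=7 new=(1,14) → add node 10 parent=3 cost=12
15. q=(26,12) nearest=6 d=1 new=(26,12) → add node 11 parent=6 cost=25
16. q=(35,3) nearest=11 d=9 new=(32,6) → add node 12 parent=11 cost=31
17. q=(18,17) nearest=5 d=5 new=(18,17) → blocked by [14,23]×[11,18], reject
18. q=(21,22) nearest=5 d=8 new=(19,20) → blocked by [14,23]×[11,18], reject
19. q=(16,16) nearest=5 d=3 new=(16,16) → blocked by [14,23]×[11,18], reject
20. q=(12,33) nearest=8 d=13 new=(12,26) → add node 13 parent=8 cost=24
21. q=(7,12) nearest=7 d=1 new=(7,12) → add node 14 parent=7 cost=10
22. q=(16,30) nearest=13 d=4 new=(16,30) → blocked by [8,17]×[28,32], reject
23. q=(26,33) nearest=13 d=14 new=(18,32) → blocked by [8,17]×[28,32], reject
24. q=(13,26) nearest=13 d=1 new=(13,26) → add node 15 parent=13 cost=25
25. q=(10,7) nearest=3 d=3 new=(10,7) → add node 16 parent=3 cost=9
26. q=(11,12) nearest=5 d=2 new=(11,12) → add node 17 parent=5 cost=14
27. q=(16,29) nearest=15 d=3 new=(16,29) → blocked by [8,17]×[28,32], reject

Node count: 18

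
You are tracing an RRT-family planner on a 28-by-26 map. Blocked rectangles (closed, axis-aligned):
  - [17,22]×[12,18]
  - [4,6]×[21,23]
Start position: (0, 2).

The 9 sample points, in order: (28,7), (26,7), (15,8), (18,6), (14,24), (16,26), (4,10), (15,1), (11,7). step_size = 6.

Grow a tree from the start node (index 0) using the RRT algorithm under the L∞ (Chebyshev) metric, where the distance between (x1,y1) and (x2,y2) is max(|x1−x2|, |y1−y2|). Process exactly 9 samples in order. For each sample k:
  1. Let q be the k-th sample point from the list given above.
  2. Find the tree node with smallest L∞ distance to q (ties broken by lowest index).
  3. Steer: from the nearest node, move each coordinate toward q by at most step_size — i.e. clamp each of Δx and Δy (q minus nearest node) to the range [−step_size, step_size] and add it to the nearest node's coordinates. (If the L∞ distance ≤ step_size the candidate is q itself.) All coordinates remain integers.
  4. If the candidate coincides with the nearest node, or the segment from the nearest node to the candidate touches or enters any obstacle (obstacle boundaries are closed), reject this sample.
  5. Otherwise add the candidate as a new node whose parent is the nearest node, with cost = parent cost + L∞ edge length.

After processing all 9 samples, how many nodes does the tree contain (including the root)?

Node count: 10

1. q=(28,7) nearest=0 d=28 new=(6,7) → add node 1 parent=0 cost=6
2. q=(26,7) nearest=1 d=20 new=(12,7) → add node 2 parent=1 cost=12
3. q=(15,8) nearest=2 d=3 new=(15,8) → add node 3 parent=2 cost=15
4. q=(18,6) nearest=3 d=3 new=(18,6) → add node 4 parent=3 cost=18
5. q=(14,24) nearest=3 d=16 new=(14,14) → add node 5 parent=3 cost=21
6. q=(16,26) nearest=5 d=12 new=(16,20) → add node 6 parent=5 cost=27
7. q=(4,10) nearest=1 d=3 new=(4,10) → add node 7 parent=1 cost=9
8. q=(15,1) nearest=4 d=5 new=(15,1) → add node 8 parent=4 cost=23
9. q=(11,7) nearest=2 d=1 new=(11,7) → add node 9 parent=2 cost=13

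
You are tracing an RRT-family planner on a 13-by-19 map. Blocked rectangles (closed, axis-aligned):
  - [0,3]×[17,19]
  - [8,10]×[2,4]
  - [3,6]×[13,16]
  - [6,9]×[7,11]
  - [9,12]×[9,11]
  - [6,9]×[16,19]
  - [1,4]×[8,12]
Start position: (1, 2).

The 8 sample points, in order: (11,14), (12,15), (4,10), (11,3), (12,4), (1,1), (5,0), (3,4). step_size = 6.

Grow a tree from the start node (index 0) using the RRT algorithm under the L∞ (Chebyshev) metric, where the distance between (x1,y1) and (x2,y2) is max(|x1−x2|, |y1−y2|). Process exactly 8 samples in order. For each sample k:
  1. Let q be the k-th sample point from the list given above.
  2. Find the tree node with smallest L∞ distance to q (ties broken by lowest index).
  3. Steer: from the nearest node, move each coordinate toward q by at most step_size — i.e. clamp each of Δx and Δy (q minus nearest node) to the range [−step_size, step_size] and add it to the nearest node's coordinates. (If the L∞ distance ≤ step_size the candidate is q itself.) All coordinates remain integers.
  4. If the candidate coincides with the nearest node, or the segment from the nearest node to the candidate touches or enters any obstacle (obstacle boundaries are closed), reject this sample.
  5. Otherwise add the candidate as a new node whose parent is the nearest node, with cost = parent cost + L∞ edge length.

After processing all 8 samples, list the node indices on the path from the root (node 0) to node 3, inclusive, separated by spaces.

1. q=(11,14) nearest=0 d=12 new=(7,8) → blocked by [6,9]×[7,11], reject
2. q=(12,15) nearest=0 d=13 new=(7,8) → blocked by [6,9]×[7,11], reject
3. q=(4,10) nearest=0 d=8 new=(4,8) → blocked by [1,4]×[8,12], reject
4. q=(11,3) nearest=0 d=10 new=(7,3) → add node 1 parent=0 cost=6
5. q=(12,4) nearest=1 d=5 new=(12,4) → blocked by [8,10]×[2,4], reject
6. q=(1,1) nearest=0 d=1 new=(1,1) → add node 2 parent=0 cost=1
7. q=(5,0) nearest=1 d=3 new=(5,0) → add node 3 parent=1 cost=9
8. q=(3,4) nearest=0 d=2 new=(3,4) → add node 4 parent=0 cost=2

Path: 0 1 3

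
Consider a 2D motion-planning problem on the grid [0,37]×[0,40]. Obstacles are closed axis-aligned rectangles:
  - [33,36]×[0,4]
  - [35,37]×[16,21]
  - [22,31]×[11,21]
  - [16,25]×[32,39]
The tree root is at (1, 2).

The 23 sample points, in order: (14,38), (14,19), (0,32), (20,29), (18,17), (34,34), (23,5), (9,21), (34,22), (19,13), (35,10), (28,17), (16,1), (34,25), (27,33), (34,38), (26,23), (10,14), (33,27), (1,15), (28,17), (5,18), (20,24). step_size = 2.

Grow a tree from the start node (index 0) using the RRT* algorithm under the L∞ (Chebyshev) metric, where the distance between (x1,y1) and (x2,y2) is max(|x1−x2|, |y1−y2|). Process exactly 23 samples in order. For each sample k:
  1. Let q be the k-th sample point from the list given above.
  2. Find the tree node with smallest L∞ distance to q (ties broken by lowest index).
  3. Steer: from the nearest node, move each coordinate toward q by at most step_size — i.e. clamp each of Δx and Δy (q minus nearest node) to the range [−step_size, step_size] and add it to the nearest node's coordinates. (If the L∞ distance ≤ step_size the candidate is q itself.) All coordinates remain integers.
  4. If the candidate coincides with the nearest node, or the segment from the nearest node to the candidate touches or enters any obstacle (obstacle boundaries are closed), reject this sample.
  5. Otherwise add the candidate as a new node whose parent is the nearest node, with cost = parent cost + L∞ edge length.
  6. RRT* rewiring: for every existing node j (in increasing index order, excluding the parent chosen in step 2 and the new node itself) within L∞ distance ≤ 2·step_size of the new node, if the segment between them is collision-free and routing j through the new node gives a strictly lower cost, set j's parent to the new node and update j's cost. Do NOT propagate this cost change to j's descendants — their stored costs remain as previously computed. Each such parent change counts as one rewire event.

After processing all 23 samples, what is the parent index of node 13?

Parent of node 13: 7

1. q=(14,38) nearest=0 d=36 new=(3,4) → add node 1 parent=0 cost=2
2. q=(14,19) nearest=1 d=15 new=(5,6) → add node 2 parent=1 cost=4
3. q=(0,32) nearest=2 d=26 new=(3,8) → add node 3 parent=2 cost=6
4. q=(20,29) nearest=3 d=21 new=(5,10) → add node 4 parent=3 cost=8
5. q=(18,17) nearest=2 d=13 new=(7,8) → add node 5 parent=2 cost=6
6. q=(34,34) nearest=5 d=27 new=(9,10) → add node 6 parent=5 cost=8
7. q=(23,5) nearest=6 d=14 new=(11,8) → add node 7 parent=6 cost=10
8. q=(9,21) nearest=4 d=11 new=(7,12) → add node 8 parent=4 cost=10
9. q=(34,22) nearest=7 d=23 new=(13,10) → add node 9 parent=7 cost=12
10. q=(19,13) nearest=9 d=6 new=(15,12) → add node 10 parent=9 cost=14
11. q=(35,10) nearest=10 d=20 new=(17,10) → add node 11 parent=10 cost=16
12. q=(28,17) nearest=11 d=11 new=(19,12) → add node 12 parent=11 cost=18
13. q=(16,1) nearest=7 d=7 new=(13,6) → add node 13 parent=7 cost=12
14. q=(34,25) nearest=12 d=15 new=(21,14) → add node 14 parent=12 cost=20
15. q=(27,33) nearest=14 d=19 new=(23,16) → blocked by [22,31]×[11,21], reject
16. q=(34,38) nearest=14 d=24 new=(23,16) → blocked by [22,31]×[11,21], reject
17. q=(26,23) nearest=14 d=9 new=(23,16) → blocked by [22,31]×[11,21], reject
18. q=(10,14) nearest=8 d=3 new=(9,14) → add node 15 parent=8 cost=12
19. q=(33,27) nearest=14 d=13 new=(23,16) → blocked by [22,31]×[11,21], reject
20. q=(1,15) nearest=4 d=5 new=(3,12) → add node 16 parent=4 cost=10
21. q=(28,17) nearest=14 d=7 new=(23,16) → blocked by [22,31]×[11,21], reject
22. q=(5,18) nearest=15 d=4 new=(7,16) → add node 17 parent=15 cost=14
23. q=(20,24) nearest=14 d=10 new=(20,16) → add node 18 parent=14 cost=22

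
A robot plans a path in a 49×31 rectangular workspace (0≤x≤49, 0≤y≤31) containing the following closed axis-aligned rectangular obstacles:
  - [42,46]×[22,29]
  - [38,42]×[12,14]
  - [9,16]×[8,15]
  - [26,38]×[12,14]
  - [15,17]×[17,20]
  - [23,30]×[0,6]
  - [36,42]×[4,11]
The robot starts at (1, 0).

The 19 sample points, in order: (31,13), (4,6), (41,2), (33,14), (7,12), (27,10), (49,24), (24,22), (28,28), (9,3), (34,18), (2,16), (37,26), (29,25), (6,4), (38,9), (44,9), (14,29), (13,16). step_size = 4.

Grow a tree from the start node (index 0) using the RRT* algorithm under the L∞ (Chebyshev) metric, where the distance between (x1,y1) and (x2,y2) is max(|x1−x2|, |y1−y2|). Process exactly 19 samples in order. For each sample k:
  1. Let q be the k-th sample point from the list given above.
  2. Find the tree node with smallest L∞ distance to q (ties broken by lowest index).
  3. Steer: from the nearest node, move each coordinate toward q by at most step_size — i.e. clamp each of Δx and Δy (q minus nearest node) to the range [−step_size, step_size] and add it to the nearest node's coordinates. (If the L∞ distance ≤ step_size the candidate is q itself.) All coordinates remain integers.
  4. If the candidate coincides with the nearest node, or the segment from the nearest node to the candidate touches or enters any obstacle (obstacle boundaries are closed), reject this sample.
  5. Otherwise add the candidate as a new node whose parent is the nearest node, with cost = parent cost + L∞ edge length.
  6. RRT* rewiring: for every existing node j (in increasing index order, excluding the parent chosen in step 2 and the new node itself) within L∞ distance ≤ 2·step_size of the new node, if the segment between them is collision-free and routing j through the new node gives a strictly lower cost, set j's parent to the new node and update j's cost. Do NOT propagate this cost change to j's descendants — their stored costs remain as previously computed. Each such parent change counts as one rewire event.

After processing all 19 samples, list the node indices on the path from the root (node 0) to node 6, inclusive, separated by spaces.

1. q=(31,13) nearest=0 d=30 new=(5,4) → add node 1 parent=0 cost=4
2. q=(4,6) nearest=1 d=2 new=(4,6) → add node 2 parent=1 cost=6
3. q=(41,2) nearest=1 d=36 new=(9,2) → add node 3 parent=1 cost=8
4. q=(33,14) nearest=3 d=24 new=(13,6) → add node 4 parent=3 cost=12
5. q=(7,12) nearest=2 d=6 new=(7,10) → add node 5 parent=2 cost=10
6. q=(27,10) nearest=4 d=14 new=(17,10) → blocked by [9,16]×[8,15], reject
7. q=(49,24) nearest=4 d=36 new=(17,10) → blocked by [9,16]×[8,15], reject
8. q=(24,22) nearest=4 d=16 new=(17,10) → blocked by [9,16]×[8,15], reject
9. q=(28,28) nearest=5 d=21 new=(11,14) → blocked by [9,16]×[8,15], reject
10. q=(9,3) nearest=3 d=1 new=(9,3) → add node 6 parent=3 cost=9
11. q=(34,18) nearest=4 d=21 new=(17,10) → blocked by [9,16]×[8,15], reject
12. q=(2,16) nearest=5 d=6 new=(3,14) → add node 7 parent=5 cost=14
13. q=(37,26) nearest=4 d=24 new=(17,10) → blocked by [9,16]×[8,15], reject
14. q=(29,25) nearest=4 d=19 new=(17,10) → blocked by [9,16]×[8,15], reject
15. q=(6,4) nearest=1 d=1 new=(6,4) → add node 8 parent=1 cost=5; rewire 6→8 (8<9)
16. q=(38,9) nearest=4 d=25 new=(17,9) → blocked by [9,16]×[8,15], reject
17. q=(44,9) nearest=4 d=31 new=(17,9) → blocked by [9,16]×[8,15], reject
18. q=(14,29) nearest=7 d=15 new=(7,18) → add node 9 parent=7 cost=18
19. q=(13,16) nearest=5 d=6 new=(11,14) → blocked by [9,16]×[8,15], reject

Path: 0 1 8 6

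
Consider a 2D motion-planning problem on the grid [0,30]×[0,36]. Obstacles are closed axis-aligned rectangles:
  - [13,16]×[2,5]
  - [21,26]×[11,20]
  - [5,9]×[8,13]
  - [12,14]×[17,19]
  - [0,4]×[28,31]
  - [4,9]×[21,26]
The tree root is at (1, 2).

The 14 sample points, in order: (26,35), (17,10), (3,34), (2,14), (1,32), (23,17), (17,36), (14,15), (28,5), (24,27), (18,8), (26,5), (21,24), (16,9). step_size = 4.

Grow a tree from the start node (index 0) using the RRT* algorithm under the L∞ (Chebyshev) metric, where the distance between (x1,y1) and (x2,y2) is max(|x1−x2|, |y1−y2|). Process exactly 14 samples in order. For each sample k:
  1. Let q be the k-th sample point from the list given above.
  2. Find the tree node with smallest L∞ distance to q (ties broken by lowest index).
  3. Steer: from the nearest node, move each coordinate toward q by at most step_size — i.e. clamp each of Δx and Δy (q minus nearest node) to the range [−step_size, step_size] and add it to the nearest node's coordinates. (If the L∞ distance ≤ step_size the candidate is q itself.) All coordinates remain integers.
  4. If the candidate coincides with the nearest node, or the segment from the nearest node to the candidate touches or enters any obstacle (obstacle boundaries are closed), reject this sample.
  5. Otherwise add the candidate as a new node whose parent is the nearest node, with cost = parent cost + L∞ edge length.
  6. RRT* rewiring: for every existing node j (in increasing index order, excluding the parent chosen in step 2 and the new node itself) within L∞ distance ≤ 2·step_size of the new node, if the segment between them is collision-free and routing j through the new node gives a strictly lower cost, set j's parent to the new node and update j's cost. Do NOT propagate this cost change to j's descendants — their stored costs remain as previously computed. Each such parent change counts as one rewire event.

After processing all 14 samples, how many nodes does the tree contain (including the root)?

Node count: 10

1. q=(26,35) nearest=0 d=33 new=(5,6) → add node 1 parent=0 cost=4
2. q=(17,10) nearest=1 d=12 new=(9,10) → blocked by [5,9]×[8,13], reject
3. q=(3,34) nearest=1 d=28 new=(3,10) → add node 2 parent=1 cost=8
4. q=(2,14) nearest=2 d=4 new=(2,14) → add node 3 parent=2 cost=12
5. q=(1,32) nearest=3 d=18 new=(1,18) → add node 4 parent=3 cost=16
6. q=(23,17) nearest=1 d=18 new=(9,10) → blocked by [5,9]×[8,13], reject
7. q=(17,36) nearest=4 d=18 new=(5,22) → blocked by [4,9]×[21,26], reject
8. q=(14,15) nearest=1 d=9 new=(9,10) → blocked by [5,9]×[8,13], reject
9. q=(28,5) nearest=1 d=23 new=(9,5) → add node 5 parent=1 cost=8
10. q=(24,27) nearest=1 d=21 new=(9,10) → blocked by [5,9]×[8,13], reject
11. q=(18,8) nearest=5 d=9 new=(13,8) → add node 6 parent=5 cost=12
12. q=(26,5) nearest=6 d=13 new=(17,5) → add node 7 parent=6 cost=16
13. q=(21,24) nearest=6 d=16 new=(17,12) → add node 8 parent=6 cost=16
14. q=(16,9) nearest=6 d=3 new=(16,9) → add node 9 parent=6 cost=15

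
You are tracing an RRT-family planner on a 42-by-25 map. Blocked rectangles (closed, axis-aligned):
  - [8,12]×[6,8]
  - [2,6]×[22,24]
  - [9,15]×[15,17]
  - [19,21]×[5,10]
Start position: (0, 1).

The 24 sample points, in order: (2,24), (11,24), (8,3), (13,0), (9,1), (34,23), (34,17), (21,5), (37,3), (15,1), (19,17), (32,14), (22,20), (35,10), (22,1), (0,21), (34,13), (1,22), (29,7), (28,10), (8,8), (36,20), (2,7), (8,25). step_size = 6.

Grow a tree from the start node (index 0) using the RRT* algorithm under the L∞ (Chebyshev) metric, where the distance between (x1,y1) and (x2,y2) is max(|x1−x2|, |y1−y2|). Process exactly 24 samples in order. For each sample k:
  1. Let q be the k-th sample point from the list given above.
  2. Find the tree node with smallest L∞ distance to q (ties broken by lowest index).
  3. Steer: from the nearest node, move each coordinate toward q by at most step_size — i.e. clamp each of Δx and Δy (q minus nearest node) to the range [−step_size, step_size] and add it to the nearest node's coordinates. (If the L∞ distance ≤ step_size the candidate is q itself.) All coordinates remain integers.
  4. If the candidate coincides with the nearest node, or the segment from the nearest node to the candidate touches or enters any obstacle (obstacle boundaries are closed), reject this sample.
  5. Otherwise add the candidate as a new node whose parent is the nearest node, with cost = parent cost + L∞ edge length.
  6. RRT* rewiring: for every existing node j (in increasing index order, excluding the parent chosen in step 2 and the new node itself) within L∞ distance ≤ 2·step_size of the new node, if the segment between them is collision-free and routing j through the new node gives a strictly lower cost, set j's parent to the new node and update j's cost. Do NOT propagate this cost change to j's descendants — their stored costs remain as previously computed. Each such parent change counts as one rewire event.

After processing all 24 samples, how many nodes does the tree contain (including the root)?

1. q=(2,24) nearest=0 d=23 new=(2,7) → add node 1 parent=0 cost=6
2. q=(11,24) nearest=1 d=17 new=(8,13) → add node 2 parent=1 cost=12
3. q=(8,3) nearest=1 d=6 new=(8,3) → add node 3 parent=1 cost=12
4. q=(13,0) nearest=3 d=5 new=(13,0) → add node 4 parent=3 cost=17
5. q=(9,1) nearest=3 d=2 new=(9,1) → add node 5 parent=3 cost=14
6. q=(34,23) nearest=4 d=23 new=(19,6) → blocked by [19,21]×[5,10], reject
7. q=(34,17) nearest=4 d=21 new=(19,6) → blocked by [19,21]×[5,10], reject
8. q=(21,5) nearest=4 d=8 new=(19,5) → blocked by [19,21]×[5,10], reject
9. q=(37,3) nearest=4 d=24 new=(19,3) → add node 6 parent=4 cost=23
10. q=(15,1) nearest=4 d=2 new=(15,1) → add node 7 parent=4 cost=19
11. q=(19,17) nearest=2 d=11 new=(14,17) → blocked by [9,15]×[15,17], reject
12. q=(32,14) nearest=6 d=13 new=(25,9) → blocked by [19,21]×[5,10], reject
13. q=(22,20) nearest=2 d=14 new=(14,19) → blocked by [9,15]×[15,17], reject
14. q=(35,10) nearest=6 d=16 new=(25,9) → blocked by [19,21]×[5,10], reject
15. q=(22,1) nearest=6 d=3 new=(22,1) → add node 8 parent=6 cost=26
16. q=(0,21) nearest=2 d=8 new=(2,19) → add node 9 parent=2 cost=18
17. q=(34,13) nearest=8 d=12 new=(28,7) → add node 10 parent=8 cost=32
18. q=(1,22) nearest=9 d=3 new=(1,22) → add node 11 parent=9 cost=21
19. q=(29,7) nearest=10 d=1 new=(29,7) → add node 12 parent=10 cost=33
20. q=(28,10) nearest=10 d=3 new=(28,10) → add node 13 parent=10 cost=35
21. q=(8,8) nearest=2 d=5 new=(8,8) → blocked by [8,12]×[6,8], reject
22. q=(36,20) nearest=13 d=10 new=(34,16) → add node 14 parent=13 cost=41
23. q=(2,7) nearest=1 d=0 → coincident, reject
24. q=(8,25) nearest=9 d=6 new=(8,25) → blocked by [2,6]×[22,24], reject

Node count: 15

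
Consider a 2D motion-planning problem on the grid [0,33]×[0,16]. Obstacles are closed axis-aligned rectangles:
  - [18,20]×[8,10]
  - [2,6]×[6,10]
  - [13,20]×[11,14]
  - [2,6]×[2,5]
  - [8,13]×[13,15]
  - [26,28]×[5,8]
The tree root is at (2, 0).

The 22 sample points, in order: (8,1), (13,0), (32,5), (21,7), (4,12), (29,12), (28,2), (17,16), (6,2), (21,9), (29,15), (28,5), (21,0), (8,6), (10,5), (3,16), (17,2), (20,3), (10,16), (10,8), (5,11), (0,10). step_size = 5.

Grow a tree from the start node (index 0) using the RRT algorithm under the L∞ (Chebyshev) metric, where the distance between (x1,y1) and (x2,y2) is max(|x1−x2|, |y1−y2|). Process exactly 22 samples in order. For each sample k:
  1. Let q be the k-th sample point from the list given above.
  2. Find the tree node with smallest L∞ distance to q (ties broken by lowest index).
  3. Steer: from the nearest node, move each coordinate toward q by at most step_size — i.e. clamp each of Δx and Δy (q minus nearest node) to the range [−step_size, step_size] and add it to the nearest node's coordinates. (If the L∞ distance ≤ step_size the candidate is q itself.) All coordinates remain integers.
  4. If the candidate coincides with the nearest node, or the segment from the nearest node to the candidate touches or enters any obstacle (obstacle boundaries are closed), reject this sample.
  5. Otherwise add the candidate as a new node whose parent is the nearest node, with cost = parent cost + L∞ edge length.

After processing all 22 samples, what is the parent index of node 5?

1. q=(8,1) nearest=0 d=6 new=(7,1) → add node 1 parent=0 cost=5
2. q=(13,0) nearest=1 d=6 new=(12,0) → add node 2 parent=1 cost=10
3. q=(32,5) nearest=2 d=20 new=(17,5) → add node 3 parent=2 cost=15
4. q=(21,7) nearest=3 d=4 new=(21,7) → add node 4 parent=3 cost=19
5. q=(4,12) nearest=1 d=11 new=(4,6) → blocked by [2,6]×[6,10], reject
6. q=(29,12) nearest=4 d=8 new=(26,12) → add node 5 parent=4 cost=24
7. q=(28,2) nearest=4 d=7 new=(26,2) → add node 6 parent=4 cost=24
8. q=(17,16) nearest=4 d=9 new=(17,12) → blocked by [18,20]×[8,10], reject
9. q=(6,2) nearest=1 d=1 new=(6,2) → blocked by [2,6]×[2,5], reject
10. q=(21,9) nearest=4 d=2 new=(21,9) → add node 7 parent=4 cost=21
11. q=(29,15) nearest=5 d=3 new=(29,15) → add node 8 parent=5 cost=27
12. q=(28,5) nearest=6 d=3 new=(28,5) → blocked by [26,28]×[5,8], reject
13. q=(21,0) nearest=3 d=5 new=(21,0) → add node 9 parent=3 cost=20
14. q=(8,6) nearest=1 d=5 new=(8,6) → add node 10 parent=1 cost=10
15. q=(10,5) nearest=10 d=2 new=(10,5) → add node 11 parent=10 cost=12
16. q=(3,16) nearest=10 d=10 new=(3,11) → blocked by [2,6]×[6,10], reject
17. q=(17,2) nearest=3 d=3 new=(17,2) → add node 12 parent=3 cost=18
18. q=(20,3) nearest=3 d=3 new=(20,3) → add node 13 parent=3 cost=18
19. q=(10,16) nearest=10 d=10 new=(10,11) → add node 14 parent=10 cost=15
20. q=(10,8) nearest=10 d=2 new=(10,8) → add node 15 parent=10 cost=12
21. q=(5,11) nearest=10 d=5 new=(5,11) → blocked by [2,6]×[6,10], reject
22. q=(0,10) nearest=10 d=8 new=(3,10) → blocked by [2,6]×[6,10], reject

Parent of node 5: 4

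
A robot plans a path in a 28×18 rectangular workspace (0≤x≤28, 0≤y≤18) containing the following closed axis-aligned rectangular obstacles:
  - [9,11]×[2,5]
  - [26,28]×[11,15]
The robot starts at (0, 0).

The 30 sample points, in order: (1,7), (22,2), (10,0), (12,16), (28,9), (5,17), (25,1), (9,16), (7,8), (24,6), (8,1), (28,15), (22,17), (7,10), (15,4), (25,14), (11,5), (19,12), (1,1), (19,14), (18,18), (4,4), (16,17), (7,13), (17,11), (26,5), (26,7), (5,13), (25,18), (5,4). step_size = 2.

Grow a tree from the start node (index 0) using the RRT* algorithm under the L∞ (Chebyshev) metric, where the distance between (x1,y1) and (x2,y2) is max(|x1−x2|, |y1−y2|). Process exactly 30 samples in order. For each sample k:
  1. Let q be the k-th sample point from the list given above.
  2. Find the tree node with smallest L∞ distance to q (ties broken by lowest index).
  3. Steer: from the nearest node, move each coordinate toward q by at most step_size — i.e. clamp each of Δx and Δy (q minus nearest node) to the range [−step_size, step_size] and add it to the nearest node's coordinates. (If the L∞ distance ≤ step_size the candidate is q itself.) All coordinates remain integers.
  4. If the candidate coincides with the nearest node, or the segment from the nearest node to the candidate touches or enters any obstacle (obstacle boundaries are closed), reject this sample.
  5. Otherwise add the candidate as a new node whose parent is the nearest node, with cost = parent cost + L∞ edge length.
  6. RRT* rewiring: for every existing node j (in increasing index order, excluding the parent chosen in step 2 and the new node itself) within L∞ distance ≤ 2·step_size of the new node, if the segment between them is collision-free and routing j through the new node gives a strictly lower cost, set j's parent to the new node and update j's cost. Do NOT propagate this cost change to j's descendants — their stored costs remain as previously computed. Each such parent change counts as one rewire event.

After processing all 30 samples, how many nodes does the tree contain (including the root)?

Node count: 22

1. q=(1,7) nearest=0 d=7 new=(1,2) → add node 1 parent=0 cost=2
2. q=(22,2) nearest=1 d=21 new=(3,2) → add node 2 parent=1 cost=4
3. q=(10,0) nearest=2 d=7 new=(5,0) → add node 3 parent=2 cost=6
4. q=(12,16) nearest=1 d=14 new=(3,4) → add node 4 parent=1 cost=4
5. q=(28,9) nearest=3 d=23 new=(7,2) → add node 5 parent=3 cost=8
6. q=(5,17) nearest=4 d=13 new=(5,6) → add node 6 parent=4 cost=6
7. q=(25,1) nearest=5 d=18 new=(9,1) → add node 7 parent=5 cost=10
8. q=(9,16) nearest=6 d=10 new=(7,8) → add node 8 parent=6 cost=8
9. q=(7,8) nearest=8 d=0 → coincident, reject
10. q=(24,6) nearest=7 d=15 new=(11,3) → blocked by [9,11]×[2,5], reject
11. q=(8,1) nearest=5 d=1 new=(8,1) → add node 9 parent=5 cost=9
12. q=(28,15) nearest=7 d=19 new=(11,3) → blocked by [9,11]×[2,5], reject
13. q=(22,17) nearest=5 d=15 new=(9,4) → blocked by [9,11]×[2,5], reject
14. q=(7,10) nearest=8 d=2 new=(7,10) → add node 10 parent=8 cost=10
15. q=(15,4) nearest=7 d=6 new=(11,3) → blocked by [9,11]×[2,5], reject
16. q=(25,14) nearest=7 d=16 new=(11,3) → blocked by [9,11]×[2,5], reject
17. q=(11,5) nearest=5 d=4 new=(9,4) → blocked by [9,11]×[2,5], reject
18. q=(19,12) nearest=7 d=11 new=(11,3) → blocked by [9,11]×[2,5], reject
19. q=(1,1) nearest=0 d=1 new=(1,1) → add node 11 parent=0 cost=1; rewire 2→11 (3<4); rewire 3→11 (5<6)
20. q=(19,14) nearest=5 d=12 new=(9,4) → blocked by [9,11]×[2,5], reject
21. q=(18,18) nearest=8 d=11 new=(9,10) → add node 12 parent=8 cost=10
22. q=(4,4) nearest=4 d=1 new=(4,4) → add node 13 parent=4 cost=5
23. q=(16,17) nearest=12 d=7 new=(11,12) → add node 14 parent=12 cost=12
24. q=(7,13) nearest=10 d=3 new=(7,12) → add node 15 parent=10 cost=12
25. q=(17,11) nearest=14 d=6 new=(13,11) → add node 16 parent=14 cost=14
26. q=(26,5) nearest=16 d=13 new=(15,9) → add node 17 parent=16 cost=16
27. q=(26,7) nearest=17 d=11 new=(17,7) → add node 18 parent=17 cost=18
28. q=(5,13) nearest=15 d=2 new=(5,13) → add node 19 parent=15 cost=14
29. q=(25,18) nearest=17 d=10 new=(17,11) → add node 20 parent=17 cost=18
30. q=(5,4) nearest=13 d=1 new=(5,4) → add node 21 parent=13 cost=6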